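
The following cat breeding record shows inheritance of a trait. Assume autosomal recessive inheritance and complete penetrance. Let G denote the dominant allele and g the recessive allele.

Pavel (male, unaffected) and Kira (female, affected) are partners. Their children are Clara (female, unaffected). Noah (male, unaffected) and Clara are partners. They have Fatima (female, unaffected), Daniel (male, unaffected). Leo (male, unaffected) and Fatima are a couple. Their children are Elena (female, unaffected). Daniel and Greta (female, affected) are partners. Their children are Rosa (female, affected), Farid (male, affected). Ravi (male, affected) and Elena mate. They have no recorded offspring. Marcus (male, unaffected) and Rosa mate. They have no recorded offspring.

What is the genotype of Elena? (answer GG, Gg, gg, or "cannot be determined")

cannot be determined

Elena's phenotype allows GG or Gg, and no parent or child forces a single allele at both positions; consistent genotype assignments exist with Elena as GG or Gg.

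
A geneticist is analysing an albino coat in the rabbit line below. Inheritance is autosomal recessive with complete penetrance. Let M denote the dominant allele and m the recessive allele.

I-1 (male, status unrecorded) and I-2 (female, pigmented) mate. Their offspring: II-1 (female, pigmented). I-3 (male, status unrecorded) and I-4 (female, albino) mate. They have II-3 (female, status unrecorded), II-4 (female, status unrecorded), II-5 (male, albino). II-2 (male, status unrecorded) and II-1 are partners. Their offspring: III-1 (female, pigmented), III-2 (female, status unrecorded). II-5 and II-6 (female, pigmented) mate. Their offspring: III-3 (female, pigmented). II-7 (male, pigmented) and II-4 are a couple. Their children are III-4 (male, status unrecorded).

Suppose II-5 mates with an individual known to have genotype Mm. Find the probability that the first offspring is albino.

II-5 is albino, so II-5 is mm.
The cross gives 1/2 Mm : 1/2 mm, so P(offspring is albino) = 1/2.

1/2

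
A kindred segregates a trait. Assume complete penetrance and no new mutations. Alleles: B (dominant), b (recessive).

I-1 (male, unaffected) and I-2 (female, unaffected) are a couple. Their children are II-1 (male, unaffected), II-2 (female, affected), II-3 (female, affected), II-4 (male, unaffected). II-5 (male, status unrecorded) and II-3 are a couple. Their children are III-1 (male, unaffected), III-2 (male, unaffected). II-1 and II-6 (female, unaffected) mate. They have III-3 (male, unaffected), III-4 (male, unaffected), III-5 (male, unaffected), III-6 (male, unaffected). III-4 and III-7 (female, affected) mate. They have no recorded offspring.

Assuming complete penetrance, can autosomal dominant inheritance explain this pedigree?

No

Under autosomal dominant, II-2 (affected, female) cannot arise from I-1 (unaffected) × I-2 (unaffected).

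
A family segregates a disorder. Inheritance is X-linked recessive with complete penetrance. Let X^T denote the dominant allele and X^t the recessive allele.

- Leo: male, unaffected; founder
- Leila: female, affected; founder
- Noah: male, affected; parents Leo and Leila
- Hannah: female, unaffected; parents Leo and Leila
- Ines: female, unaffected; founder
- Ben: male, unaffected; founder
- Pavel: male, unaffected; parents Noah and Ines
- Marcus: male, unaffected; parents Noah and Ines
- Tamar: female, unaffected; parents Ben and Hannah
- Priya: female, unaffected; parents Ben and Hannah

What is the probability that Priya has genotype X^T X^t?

Ben is unaffected, so Ben is X^T Y.
Hannah is unaffected so carries T and received t from Leila (X^t X^t), so Hannah is X^T X^t.
Their cross gives offspring ratios 1/2 X^T X^T : 1/2 X^T X^t. Conditioning on Priya being unaffected, P(X^T X^t) = 1/2 / 1 = 1/2.

1/2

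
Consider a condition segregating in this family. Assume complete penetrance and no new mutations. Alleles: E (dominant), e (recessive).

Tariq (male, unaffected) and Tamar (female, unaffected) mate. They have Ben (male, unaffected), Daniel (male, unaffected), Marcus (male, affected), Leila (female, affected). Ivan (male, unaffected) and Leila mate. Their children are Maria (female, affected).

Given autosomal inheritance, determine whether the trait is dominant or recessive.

recessive

Tariq and Tamar are both unaffected yet have an affected child Marcus. Under dominance, an affected child requires at least one affected parent, so the trait cannot be dominant.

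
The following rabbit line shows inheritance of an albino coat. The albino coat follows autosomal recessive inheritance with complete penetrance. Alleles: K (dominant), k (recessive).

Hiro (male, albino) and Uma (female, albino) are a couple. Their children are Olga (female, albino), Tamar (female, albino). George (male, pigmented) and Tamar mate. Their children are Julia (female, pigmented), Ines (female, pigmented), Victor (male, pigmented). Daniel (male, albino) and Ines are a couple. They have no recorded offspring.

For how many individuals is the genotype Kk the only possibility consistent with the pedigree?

Obligate heterozygotes: Julia is pigmented so carries K and received k from Tamar (kk), so Julia is Kk; Ines is pigmented so carries K and received k from Tamar (kk), so Ines is Kk; Victor is pigmented so carries K and received k from Tamar (kk), so Victor is Kk.
Every other individual is either homozygous by phenotype or has at least one consistent homozygous assignment, so the count is 3.

3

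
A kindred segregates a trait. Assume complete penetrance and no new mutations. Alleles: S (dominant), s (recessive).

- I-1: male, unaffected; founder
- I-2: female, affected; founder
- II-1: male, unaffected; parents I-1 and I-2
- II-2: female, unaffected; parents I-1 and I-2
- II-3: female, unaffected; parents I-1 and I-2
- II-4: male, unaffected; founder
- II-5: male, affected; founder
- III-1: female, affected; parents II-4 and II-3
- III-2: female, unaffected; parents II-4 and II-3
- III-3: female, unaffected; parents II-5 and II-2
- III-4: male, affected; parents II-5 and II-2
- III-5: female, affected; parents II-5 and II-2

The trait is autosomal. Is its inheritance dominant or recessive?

recessive

II-4 and II-3 are both unaffected yet have an affected child III-1. Under dominance, an affected child requires at least one affected parent, so the trait cannot be dominant.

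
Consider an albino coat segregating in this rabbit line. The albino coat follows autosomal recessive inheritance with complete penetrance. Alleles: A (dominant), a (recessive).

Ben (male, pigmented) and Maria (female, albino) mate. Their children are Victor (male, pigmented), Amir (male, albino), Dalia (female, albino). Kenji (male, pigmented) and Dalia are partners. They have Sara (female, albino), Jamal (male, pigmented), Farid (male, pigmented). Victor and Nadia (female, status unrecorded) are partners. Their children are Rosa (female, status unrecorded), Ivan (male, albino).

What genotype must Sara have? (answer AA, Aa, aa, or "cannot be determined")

Sara is albino, so Sara is aa.

aa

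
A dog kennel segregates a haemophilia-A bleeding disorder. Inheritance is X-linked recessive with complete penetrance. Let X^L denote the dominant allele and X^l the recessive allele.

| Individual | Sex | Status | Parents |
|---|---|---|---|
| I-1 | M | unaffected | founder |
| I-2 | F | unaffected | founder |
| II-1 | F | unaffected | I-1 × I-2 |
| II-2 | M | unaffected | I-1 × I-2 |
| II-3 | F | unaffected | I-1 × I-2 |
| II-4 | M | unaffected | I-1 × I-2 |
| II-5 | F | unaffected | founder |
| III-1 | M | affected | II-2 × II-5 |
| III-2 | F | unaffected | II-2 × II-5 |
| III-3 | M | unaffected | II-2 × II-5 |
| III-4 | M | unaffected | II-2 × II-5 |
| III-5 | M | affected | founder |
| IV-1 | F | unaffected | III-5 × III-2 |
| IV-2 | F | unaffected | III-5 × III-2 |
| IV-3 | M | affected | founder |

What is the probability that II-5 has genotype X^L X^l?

1

II-5 is unaffected so carries L and passed l to III-1 (X^l Y), so II-5 is X^L X^l, giving P(X^L X^l) = 1.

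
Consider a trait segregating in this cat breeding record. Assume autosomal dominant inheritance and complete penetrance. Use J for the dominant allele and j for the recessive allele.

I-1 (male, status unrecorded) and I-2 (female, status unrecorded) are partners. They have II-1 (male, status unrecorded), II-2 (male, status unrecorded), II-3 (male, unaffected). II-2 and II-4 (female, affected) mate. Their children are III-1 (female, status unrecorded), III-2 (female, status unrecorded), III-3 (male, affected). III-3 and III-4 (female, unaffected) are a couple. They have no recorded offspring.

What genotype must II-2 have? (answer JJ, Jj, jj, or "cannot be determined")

II-2's phenotype is unrecorded, and no parent or child forces a single allele at both positions; consistent genotype assignments exist with II-2 as JJ or Jj or jj.

cannot be determined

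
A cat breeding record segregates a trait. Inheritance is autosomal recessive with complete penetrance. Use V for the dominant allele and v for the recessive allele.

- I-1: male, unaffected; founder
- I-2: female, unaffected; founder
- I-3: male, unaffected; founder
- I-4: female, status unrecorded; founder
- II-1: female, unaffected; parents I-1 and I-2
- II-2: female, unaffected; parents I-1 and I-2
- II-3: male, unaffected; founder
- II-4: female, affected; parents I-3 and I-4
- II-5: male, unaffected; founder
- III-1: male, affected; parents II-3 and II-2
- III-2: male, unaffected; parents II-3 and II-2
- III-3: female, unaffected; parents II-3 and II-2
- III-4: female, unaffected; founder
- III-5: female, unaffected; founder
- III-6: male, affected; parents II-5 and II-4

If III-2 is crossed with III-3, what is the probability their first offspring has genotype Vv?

II-3 is unaffected so carries V and passed v to III-1 (vv), so II-3 is Vv.
II-2 is unaffected so carries V and passed v to III-1 (vv), so II-2 is Vv.
III-2 is an unaffected offspring of II-3 (Vv) × II-2 (Vv), whose cross gives 1/4 VV : 1/2 Vv : 1/4 vv; conditioning on being unaffected, III-2 is VV with probability 1/3, Vv with probability 2/3.
III-3 is an unaffected offspring of II-3 (Vv) × II-2 (Vv), whose cross gives 1/4 VV : 1/2 Vv : 1/4 vv; conditioning on being unaffected, III-3 is VV with probability 1/3, Vv with probability 2/3.
Summing over parental genotype combinations, P(offspring has genotype Vv) = 2/9·1/2 + 2/9·1/2 + 4/9·1/2 = 4/9.

4/9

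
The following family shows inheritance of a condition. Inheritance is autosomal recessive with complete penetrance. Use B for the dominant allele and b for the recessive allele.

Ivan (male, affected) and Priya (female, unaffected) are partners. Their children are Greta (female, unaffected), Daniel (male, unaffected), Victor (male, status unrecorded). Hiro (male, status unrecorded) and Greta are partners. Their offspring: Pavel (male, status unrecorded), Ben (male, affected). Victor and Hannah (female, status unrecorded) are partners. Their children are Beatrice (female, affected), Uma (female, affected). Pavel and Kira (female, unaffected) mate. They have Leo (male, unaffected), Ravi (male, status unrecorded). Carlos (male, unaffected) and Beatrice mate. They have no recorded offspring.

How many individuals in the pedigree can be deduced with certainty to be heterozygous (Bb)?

Obligate heterozygotes: Greta is unaffected so carries B and received b from Ivan (bb), so Greta is Bb; Daniel is unaffected so carries B and received b from Ivan (bb), so Daniel is Bb.
Every other individual is either homozygous by phenotype or has at least one consistent homozygous assignment, so the count is 2.

2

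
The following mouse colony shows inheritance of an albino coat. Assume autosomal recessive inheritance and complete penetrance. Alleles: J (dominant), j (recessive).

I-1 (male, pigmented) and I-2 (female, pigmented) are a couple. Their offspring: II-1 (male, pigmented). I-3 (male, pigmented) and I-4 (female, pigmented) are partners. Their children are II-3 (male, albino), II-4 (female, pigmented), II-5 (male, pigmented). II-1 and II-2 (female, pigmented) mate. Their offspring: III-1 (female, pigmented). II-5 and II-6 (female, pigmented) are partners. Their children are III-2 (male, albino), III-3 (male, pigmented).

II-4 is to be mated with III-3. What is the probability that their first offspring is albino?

I-3 is pigmented so carries J and passed j to II-3 (jj), so I-3 is Jj.
I-4 is pigmented so carries J and passed j to II-3 (jj), so I-4 is Jj.
II-4 is a pigmented offspring of I-3 (Jj) × I-4 (Jj), whose cross gives 1/4 JJ : 1/2 Jj : 1/4 jj; conditioning on being pigmented, II-4 is JJ with probability 1/3, Jj with probability 2/3.
II-5 is pigmented so carries J and passed j to III-2 (jj), so II-5 is Jj.
II-6 is pigmented so carries J and passed j to III-2 (jj), so II-6 is Jj.
III-3 is a pigmented offspring of II-5 (Jj) × II-6 (Jj), whose cross gives 1/4 JJ : 1/2 Jj : 1/4 jj; conditioning on being pigmented, III-3 is JJ with probability 1/3, Jj with probability 2/3.
Summing over parental genotype combinations, P(offspring is albino) = 4/9·1/4 = 1/9.

1/9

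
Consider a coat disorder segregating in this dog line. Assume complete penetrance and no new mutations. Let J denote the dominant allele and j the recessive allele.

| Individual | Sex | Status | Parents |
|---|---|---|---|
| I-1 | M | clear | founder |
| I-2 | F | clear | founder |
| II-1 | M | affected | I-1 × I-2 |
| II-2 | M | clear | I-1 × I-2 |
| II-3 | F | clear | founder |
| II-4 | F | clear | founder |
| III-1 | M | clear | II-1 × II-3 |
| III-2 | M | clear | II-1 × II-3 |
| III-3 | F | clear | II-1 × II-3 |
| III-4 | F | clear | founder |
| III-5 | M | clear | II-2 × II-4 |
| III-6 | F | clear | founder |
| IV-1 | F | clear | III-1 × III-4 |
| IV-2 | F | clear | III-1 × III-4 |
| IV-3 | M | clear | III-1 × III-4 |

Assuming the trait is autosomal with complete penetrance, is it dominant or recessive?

recessive

I-1 and I-2 are both clear yet have an affected child II-1. Under dominance, an affected child requires at least one affected parent, so the trait cannot be dominant.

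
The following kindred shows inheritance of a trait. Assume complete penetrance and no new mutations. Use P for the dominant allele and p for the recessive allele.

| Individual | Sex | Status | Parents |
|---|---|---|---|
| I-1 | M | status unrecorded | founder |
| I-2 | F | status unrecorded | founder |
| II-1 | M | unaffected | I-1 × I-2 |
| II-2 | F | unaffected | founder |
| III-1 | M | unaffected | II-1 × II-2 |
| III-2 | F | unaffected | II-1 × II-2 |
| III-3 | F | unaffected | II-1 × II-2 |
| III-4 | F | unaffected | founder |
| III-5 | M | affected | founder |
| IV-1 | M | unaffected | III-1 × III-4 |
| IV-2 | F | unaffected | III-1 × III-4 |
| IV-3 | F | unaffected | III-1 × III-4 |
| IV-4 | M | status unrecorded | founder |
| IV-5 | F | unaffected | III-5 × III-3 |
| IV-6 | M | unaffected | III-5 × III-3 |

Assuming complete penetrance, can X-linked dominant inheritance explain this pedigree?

No

Under X-linked dominant, IV-5 (unaffected, female) cannot arise from III-5 (affected) × III-3 (unaffected).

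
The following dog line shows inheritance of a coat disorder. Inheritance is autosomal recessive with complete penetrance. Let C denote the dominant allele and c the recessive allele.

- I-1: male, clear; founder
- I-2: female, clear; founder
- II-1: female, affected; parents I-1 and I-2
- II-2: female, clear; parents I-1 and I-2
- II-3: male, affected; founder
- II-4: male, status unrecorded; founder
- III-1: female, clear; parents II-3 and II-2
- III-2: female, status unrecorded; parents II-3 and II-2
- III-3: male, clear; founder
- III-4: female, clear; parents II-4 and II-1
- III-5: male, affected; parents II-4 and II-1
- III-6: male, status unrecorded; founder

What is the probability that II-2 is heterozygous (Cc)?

1/2

I-1 is clear so carries C and passed c to II-1 (cc), so I-1 is Cc.
I-2 is clear so carries C and passed c to II-1 (cc), so I-2 is Cc.
Their cross gives offspring ratios 1/4 CC : 1/2 Cc : 1/4 cc. Conditioning on II-2 being clear, P(Cc) = 1/2 / 3/4 = 2/3 before taking II-2's own offspring into account.
II-3 is affected, so II-3 is cc.
Now use II-2's offspring. Probability of each recorded status — clear daughter III-1: 1/2 if II-2 is Cc, 1 if CC. (III-2: equally likely either way, so uninformative.)
Bayes: P(Cc) = 2/3·1/2 / (2/3·1/2 + 1/3·1) = 1/2.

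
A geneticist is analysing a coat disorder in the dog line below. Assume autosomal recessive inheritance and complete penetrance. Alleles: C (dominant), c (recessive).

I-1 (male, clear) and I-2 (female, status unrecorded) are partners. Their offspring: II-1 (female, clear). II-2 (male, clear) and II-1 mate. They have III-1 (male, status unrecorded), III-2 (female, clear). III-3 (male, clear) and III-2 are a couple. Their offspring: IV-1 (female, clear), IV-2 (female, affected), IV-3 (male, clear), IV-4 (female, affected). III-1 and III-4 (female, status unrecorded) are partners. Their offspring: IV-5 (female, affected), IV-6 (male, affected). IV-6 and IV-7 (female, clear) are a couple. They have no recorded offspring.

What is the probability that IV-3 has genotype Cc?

2/3

III-3 is clear so carries C and passed c to IV-2 (cc), so III-3 is Cc.
III-2 is clear so carries C and passed c to IV-2 (cc), so III-2 is Cc.
Their cross gives offspring ratios 1/4 CC : 1/2 Cc : 1/4 cc. Conditioning on IV-3 being clear, P(Cc) = 1/2 / 3/4 = 2/3.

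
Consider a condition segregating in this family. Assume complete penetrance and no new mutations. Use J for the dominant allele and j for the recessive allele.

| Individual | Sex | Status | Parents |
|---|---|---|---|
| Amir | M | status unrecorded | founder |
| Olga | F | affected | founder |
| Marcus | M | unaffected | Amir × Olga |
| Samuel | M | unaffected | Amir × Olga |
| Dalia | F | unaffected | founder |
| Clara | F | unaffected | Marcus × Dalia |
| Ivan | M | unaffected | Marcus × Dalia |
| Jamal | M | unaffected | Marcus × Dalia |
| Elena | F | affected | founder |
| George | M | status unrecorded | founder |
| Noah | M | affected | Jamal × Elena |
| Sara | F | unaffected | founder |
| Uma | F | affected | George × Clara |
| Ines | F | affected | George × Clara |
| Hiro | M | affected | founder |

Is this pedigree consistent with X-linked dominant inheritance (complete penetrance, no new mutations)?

Yes

A consistent assignment under X-linked dominant exists: Amir X^J Y, Olga X^J X^j, Marcus X^j Y, Samuel X^j Y, Dalia X^j X^j, Clara X^j X^j, Ivan X^j Y, Jamal X^j Y, Elena X^J X^J, George X^J Y, Noah X^J Y, Sara X^j X^j, Uma X^J X^j, Ines X^J X^j, Hiro X^J Y.
In this assignment every recorded phenotype matches its genotype and every non-founder's genotype is obtainable from its parents' genotypes, so the pedigree is consistent.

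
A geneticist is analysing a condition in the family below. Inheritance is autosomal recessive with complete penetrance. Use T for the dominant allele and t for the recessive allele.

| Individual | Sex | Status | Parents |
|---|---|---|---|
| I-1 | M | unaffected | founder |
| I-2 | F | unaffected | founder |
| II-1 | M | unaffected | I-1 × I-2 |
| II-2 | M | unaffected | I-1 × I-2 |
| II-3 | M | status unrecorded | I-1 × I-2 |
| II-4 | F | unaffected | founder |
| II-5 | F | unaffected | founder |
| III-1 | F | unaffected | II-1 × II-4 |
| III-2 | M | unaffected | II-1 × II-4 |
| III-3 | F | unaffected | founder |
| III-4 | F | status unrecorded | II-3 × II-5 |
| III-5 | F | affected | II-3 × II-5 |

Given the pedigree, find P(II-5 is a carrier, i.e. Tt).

1

II-5 is unaffected so carries T and passed t to III-5 (tt), so II-5 is Tt, giving P(Tt) = 1.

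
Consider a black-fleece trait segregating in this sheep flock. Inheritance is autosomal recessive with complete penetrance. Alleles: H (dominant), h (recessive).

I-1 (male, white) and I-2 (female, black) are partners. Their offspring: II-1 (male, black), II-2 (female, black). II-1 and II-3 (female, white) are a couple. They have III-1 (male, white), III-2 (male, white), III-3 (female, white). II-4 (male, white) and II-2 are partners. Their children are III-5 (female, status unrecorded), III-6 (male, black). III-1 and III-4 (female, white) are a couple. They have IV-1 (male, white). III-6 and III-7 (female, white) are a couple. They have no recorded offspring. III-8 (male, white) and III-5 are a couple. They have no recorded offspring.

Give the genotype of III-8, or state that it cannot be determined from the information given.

cannot be determined

III-8's phenotype allows HH or Hh, and no parent or child forces a single allele at both positions; consistent genotype assignments exist with III-8 as HH or Hh.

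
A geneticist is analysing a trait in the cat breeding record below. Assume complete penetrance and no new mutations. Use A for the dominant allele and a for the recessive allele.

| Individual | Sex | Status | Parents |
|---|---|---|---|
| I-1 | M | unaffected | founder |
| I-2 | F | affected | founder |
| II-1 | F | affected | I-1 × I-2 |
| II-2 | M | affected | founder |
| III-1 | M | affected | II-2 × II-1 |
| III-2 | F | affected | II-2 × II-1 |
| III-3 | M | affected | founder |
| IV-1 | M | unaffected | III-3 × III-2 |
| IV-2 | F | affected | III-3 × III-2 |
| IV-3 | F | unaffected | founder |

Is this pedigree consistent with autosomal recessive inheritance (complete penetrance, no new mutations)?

No

Under autosomal recessive, IV-1 (unaffected, male) cannot arise from III-3 (affected) × III-2 (affected).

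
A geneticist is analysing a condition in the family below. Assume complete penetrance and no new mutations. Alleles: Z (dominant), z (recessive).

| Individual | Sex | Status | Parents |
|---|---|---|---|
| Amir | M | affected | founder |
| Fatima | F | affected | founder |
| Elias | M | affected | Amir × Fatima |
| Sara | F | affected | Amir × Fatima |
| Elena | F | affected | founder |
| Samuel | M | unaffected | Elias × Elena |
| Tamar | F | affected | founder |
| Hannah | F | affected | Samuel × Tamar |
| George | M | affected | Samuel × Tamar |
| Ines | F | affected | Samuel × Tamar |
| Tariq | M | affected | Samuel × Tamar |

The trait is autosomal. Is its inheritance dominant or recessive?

dominant

Elias and Elena are both affected yet have an unaffected child Samuel. Under a recessive model two affected parents are homozygous and every child would be affected, so the trait cannot be recessive.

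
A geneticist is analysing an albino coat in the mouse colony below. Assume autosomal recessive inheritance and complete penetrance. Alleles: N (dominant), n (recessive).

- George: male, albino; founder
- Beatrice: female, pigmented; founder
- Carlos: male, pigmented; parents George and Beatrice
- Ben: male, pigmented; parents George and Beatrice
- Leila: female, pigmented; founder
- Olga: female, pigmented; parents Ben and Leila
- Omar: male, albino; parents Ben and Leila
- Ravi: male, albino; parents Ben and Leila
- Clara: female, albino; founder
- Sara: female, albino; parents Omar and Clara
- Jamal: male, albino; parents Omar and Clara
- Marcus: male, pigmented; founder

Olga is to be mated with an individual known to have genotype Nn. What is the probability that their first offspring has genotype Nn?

1/2

Ben is pigmented so carries N and received n from George (nn), so Ben is Nn.
Leila is pigmented so carries N and passed n to Omar (nn), so Leila is Nn.
Olga is a pigmented offspring of Ben (Nn) × Leila (Nn), whose cross gives 1/4 NN : 1/2 Nn : 1/4 nn; conditioning on being pigmented, Olga is NN with probability 1/3, Nn with probability 2/3.
Summing over parental genotype combinations, P(offspring has genotype Nn) = 1/3·1/2 + 2/3·1/2 = 1/2.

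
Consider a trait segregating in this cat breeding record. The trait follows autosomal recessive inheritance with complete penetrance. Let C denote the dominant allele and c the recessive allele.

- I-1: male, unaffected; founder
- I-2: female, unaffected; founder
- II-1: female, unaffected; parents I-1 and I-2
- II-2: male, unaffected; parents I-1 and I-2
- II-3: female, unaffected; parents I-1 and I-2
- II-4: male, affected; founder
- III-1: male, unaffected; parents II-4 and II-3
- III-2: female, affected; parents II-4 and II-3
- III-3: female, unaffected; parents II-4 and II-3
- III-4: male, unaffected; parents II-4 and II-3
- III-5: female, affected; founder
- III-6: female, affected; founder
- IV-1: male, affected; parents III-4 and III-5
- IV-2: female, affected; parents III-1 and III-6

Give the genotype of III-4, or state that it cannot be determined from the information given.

From phenotype alone, III-4 is CC or Cc.
III-4 is unaffected so carries C and received c from II-4 (cc), so III-4 is Cc.

Cc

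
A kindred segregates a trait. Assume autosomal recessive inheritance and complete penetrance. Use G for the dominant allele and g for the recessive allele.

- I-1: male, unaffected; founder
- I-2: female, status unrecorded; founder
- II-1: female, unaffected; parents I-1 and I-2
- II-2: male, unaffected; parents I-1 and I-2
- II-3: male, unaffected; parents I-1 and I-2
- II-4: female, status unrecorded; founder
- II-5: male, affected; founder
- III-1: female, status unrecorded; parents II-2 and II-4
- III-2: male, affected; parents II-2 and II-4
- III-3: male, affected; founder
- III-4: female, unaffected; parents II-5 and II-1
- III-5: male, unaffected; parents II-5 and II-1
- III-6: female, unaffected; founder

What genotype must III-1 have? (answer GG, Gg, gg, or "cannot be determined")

cannot be determined

III-1's phenotype is unrecorded, and no parent or child forces a single allele at both positions; consistent genotype assignments exist with III-1 as GG or Gg or gg.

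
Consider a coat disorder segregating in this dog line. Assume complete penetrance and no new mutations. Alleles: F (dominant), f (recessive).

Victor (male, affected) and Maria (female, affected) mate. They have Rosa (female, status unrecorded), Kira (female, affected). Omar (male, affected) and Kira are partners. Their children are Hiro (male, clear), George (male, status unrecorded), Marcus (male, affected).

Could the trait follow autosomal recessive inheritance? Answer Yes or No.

Under autosomal recessive, Hiro (clear, male) cannot arise from Omar (affected) × Kira (affected).

No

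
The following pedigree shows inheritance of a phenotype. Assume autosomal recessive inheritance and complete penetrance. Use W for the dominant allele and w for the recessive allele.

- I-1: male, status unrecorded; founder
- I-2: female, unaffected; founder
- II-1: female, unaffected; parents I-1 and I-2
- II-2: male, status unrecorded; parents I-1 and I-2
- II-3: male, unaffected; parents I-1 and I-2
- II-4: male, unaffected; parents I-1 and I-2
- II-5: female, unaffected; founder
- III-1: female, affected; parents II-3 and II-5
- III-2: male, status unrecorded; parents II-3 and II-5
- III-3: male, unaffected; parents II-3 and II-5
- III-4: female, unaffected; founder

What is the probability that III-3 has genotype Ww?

II-3 is unaffected so carries W and passed w to III-1 (ww), so II-3 is Ww.
II-5 is unaffected so carries W and passed w to III-1 (ww), so II-5 is Ww.
Their cross gives offspring ratios 1/4 WW : 1/2 Ww : 1/4 ww. Conditioning on III-3 being unaffected, P(Ww) = 1/2 / 3/4 = 2/3.

2/3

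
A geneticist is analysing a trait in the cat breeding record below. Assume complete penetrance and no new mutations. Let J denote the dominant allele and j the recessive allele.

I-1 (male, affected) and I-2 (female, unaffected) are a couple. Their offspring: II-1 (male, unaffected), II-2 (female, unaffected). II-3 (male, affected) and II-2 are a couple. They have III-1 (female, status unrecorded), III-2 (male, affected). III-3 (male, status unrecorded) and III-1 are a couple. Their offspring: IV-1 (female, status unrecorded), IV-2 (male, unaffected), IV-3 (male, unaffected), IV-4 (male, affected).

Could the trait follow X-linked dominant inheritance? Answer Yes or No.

No

Under X-linked dominant, II-2 (unaffected, female) cannot arise from I-1 (affected) × I-2 (unaffected).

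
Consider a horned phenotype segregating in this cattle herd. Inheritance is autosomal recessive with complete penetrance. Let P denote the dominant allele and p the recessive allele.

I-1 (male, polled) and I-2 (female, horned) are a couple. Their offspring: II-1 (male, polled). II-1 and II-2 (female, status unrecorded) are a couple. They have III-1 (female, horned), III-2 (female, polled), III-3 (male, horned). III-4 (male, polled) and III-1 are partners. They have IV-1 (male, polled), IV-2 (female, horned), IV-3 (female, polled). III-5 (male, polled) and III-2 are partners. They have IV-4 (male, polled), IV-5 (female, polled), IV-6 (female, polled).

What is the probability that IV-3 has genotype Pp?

1

IV-3 is polled so carries P and received p from III-1 (pp), so IV-3 is Pp, giving P(Pp) = 1.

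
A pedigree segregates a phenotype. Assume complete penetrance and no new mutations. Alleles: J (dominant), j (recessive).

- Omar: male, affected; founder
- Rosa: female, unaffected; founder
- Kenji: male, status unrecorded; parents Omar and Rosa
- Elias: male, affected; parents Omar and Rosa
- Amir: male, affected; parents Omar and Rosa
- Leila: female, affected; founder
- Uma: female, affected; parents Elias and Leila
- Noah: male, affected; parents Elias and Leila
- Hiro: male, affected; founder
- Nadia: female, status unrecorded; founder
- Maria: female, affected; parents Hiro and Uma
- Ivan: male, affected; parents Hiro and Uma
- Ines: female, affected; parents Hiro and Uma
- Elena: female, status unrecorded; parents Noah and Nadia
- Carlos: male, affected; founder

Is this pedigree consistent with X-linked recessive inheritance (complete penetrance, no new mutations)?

Yes

A consistent assignment under X-linked recessive exists: Omar X^j Y, Rosa X^J X^j, Kenji X^J Y, Elias X^j Y, Amir X^j Y, Leila X^j X^j, Uma X^j X^j, Noah X^j Y, Hiro X^j Y, Nadia X^J X^J, Maria X^j X^j, Ivan X^j Y, Ines X^j X^j, Elena X^J X^j, Carlos X^j Y.
In this assignment every recorded phenotype matches its genotype and every non-founder's genotype is obtainable from its parents' genotypes, so the pedigree is consistent.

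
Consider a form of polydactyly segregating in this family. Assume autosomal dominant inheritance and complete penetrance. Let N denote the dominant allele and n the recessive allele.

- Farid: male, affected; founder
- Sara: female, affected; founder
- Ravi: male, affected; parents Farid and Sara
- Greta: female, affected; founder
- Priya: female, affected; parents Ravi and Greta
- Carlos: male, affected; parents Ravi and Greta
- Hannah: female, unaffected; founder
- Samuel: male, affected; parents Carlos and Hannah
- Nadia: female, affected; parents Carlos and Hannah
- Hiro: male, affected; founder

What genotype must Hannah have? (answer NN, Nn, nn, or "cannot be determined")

Hannah is unaffected, so Hannah is nn.

nn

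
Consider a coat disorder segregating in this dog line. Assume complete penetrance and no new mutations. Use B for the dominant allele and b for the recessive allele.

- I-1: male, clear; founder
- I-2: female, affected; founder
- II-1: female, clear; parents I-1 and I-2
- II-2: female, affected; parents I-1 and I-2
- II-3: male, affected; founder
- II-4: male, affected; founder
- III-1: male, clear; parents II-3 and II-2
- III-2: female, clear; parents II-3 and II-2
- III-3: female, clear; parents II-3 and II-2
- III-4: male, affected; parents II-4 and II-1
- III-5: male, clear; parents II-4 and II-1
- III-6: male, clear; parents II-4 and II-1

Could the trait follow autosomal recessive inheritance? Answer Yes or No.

No

Under autosomal recessive, III-1 (clear, male) cannot arise from II-3 (affected) × II-2 (affected).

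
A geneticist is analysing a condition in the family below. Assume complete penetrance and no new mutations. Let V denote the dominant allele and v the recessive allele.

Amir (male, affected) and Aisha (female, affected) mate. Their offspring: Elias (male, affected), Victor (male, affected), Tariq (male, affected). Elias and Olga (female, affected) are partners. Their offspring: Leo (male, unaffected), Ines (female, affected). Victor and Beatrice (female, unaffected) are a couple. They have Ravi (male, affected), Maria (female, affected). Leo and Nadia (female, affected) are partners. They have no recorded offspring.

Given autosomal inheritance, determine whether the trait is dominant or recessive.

dominant

Elias and Olga are both affected yet have an unaffected child Leo. Under a recessive model two affected parents are homozygous and every child would be affected, so the trait cannot be recessive.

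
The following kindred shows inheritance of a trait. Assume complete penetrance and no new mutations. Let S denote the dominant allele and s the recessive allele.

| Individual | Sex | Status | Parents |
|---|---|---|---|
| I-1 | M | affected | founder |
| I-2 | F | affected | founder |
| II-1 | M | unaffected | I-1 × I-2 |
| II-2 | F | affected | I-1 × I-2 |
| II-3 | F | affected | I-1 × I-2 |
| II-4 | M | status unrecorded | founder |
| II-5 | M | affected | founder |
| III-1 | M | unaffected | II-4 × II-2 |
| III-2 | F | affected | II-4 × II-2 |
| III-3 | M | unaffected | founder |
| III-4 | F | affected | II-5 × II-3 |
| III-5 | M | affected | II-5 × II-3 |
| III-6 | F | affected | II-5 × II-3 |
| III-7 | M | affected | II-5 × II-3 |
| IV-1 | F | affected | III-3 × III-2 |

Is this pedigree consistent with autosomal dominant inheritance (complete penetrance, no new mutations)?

Yes

A consistent assignment under autosomal dominant exists: I-1 Ss, I-2 Ss, II-1 ss, II-2 Ss, II-3 SS, II-4 Ss, II-5 SS, III-1 ss, III-2 SS, III-3 ss, III-4 SS, III-5 SS, III-6 SS, III-7 SS, IV-1 Ss.
In this assignment every recorded phenotype matches its genotype and every non-founder's genotype is obtainable from its parents' genotypes, so the pedigree is consistent.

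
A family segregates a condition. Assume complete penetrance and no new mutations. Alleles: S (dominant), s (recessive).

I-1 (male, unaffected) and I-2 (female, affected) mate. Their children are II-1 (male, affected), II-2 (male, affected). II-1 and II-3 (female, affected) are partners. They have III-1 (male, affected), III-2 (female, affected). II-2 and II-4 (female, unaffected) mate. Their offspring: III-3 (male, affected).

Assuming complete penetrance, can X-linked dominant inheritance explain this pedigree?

No

Under X-linked dominant, III-3 (affected, male) cannot arise from II-2 (affected) × II-4 (unaffected).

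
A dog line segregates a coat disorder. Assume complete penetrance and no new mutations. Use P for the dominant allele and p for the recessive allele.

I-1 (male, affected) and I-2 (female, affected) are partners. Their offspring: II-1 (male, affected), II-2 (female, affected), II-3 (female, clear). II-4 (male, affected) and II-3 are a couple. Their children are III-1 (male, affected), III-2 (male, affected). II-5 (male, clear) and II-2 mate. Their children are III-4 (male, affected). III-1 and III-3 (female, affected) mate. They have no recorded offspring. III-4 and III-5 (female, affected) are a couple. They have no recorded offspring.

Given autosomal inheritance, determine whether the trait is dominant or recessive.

I-1 and I-2 are both affected yet have a clear child II-3. Under a recessive model two affected parents are homozygous and every child would be affected, so the trait cannot be recessive.

dominant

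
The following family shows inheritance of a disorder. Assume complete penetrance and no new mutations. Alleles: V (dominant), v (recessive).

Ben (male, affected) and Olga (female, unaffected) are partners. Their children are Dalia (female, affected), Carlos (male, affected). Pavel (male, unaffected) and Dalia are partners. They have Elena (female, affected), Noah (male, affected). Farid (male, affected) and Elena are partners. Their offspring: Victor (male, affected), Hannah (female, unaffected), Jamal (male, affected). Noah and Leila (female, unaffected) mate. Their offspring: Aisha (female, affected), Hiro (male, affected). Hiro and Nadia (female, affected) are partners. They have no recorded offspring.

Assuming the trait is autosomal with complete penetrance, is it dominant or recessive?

Farid and Elena are both affected yet have an unaffected child Hannah. Under a recessive model two affected parents are homozygous and every child would be affected, so the trait cannot be recessive.

dominant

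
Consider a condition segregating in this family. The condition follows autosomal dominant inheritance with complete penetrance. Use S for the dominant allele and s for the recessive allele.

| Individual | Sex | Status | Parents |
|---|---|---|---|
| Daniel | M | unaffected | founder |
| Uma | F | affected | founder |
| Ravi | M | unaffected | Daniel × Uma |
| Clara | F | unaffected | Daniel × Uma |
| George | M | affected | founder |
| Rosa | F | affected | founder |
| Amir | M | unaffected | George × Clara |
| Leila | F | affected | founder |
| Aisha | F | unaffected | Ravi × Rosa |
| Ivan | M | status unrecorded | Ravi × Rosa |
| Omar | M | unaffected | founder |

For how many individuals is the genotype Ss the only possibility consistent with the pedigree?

Obligate heterozygotes: Uma is affected so carries S and passed s to Ravi (ss), so Uma is Ss; George is affected so carries S and passed s to Amir (ss), so George is Ss; Rosa is affected so carries S and passed s to Aisha (ss), so Rosa is Ss.
Every other individual is either homozygous by phenotype or has at least one consistent homozygous assignment, so the count is 3.

3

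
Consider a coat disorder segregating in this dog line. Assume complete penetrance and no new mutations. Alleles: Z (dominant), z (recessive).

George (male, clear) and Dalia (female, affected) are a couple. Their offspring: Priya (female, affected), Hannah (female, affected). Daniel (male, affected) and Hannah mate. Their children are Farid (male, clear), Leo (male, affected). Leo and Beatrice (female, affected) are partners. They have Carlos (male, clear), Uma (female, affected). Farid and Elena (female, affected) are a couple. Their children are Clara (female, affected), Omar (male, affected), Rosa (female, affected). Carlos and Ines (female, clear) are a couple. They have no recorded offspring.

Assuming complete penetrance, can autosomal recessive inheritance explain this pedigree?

Under autosomal recessive, Farid (clear, male) cannot arise from Daniel (affected) × Hannah (affected).

No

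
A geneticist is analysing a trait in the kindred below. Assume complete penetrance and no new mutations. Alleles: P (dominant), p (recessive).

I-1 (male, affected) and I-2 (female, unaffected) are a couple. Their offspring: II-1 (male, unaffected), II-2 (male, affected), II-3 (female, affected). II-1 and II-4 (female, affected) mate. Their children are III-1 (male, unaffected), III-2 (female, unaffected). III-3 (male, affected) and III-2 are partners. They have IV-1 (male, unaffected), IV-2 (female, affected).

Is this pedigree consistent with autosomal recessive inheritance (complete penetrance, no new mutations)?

Yes

A consistent assignment under autosomal recessive exists: I-1 pp, I-2 Pp, II-1 Pp, II-2 pp, II-3 pp, II-4 pp, III-1 Pp, III-2 Pp, III-3 pp, IV-1 Pp, IV-2 pp.
In this assignment every recorded phenotype matches its genotype and every non-founder's genotype is obtainable from its parents' genotypes, so the pedigree is consistent.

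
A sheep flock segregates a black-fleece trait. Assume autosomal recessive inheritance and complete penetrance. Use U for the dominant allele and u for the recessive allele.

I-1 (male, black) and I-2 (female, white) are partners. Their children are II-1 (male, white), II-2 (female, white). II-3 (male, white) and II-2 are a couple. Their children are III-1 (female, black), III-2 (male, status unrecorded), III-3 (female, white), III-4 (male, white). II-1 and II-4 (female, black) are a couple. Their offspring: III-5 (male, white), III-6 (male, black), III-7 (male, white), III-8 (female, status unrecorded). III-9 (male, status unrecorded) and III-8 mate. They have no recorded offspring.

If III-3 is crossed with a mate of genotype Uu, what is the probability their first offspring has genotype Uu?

1/2

II-3 is white so carries U and passed u to III-1 (uu), so II-3 is Uu.
II-2 is white so carries U and received u from I-1 (uu), so II-2 is Uu.
III-3 is a white offspring of II-3 (Uu) × II-2 (Uu), whose cross gives 1/4 UU : 1/2 Uu : 1/4 uu; conditioning on being white, III-3 is UU with probability 1/3, Uu with probability 2/3.
Summing over parental genotype combinations, P(offspring has genotype Uu) = 1/3·1/2 + 2/3·1/2 = 1/2.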